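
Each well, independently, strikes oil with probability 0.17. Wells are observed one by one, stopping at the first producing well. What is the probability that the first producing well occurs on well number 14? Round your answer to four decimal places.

0.0151

Geometric (trials to first success), p = 0.17.
P(Y = 14) = (1−p)^13 · p = 0.088719 · 0.17 = 0.015082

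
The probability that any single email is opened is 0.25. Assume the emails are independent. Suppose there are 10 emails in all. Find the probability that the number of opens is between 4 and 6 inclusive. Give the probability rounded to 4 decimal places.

X ~ Binomial(10, 0.25); P(4 ≤ X ≤ 6) = Σ C(10,k) p^k (1−p)^(10−k) over k:
  k=4: C(10,4)·0.25^4·0.75^6 = 0.145998
  k=5: C(10,5)·0.25^5·0.75^5 = 0.058399
  k=6: C(10,6)·0.25^6·0.75^4 = 0.016222
Total = 0.220619

0.2206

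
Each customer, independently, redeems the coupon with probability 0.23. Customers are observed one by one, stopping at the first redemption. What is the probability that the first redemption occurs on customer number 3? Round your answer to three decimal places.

0.136

Geometric (trials to first success), p = 0.23.
P(Y = 3) = (1−p)^2 · p = 0.5929 · 0.23 = 0.13637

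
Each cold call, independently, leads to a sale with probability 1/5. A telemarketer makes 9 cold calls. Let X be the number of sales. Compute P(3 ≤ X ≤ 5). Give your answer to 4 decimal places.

0.2587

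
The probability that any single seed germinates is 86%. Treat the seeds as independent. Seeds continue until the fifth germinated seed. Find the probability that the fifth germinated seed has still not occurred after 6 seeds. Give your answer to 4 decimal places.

Needing more than 6 seeds ⇔ fewer than 5 successes in the first 6. With X ~ Binomial(6, 0.86), P(Y > 6) = P(X ≤ 4).
  k=0: C(6,0)·0.86^0·0.14^6 = 0.000008
  k=1: C(6,1)·0.86^1·0.14^5 = 0.000278
  k=2: C(6,2)·0.86^2·0.14^4 = 0.004262
  k=3: C(6,3)·0.86^3·0.14^3 = 0.034907
  k=4: C(6,4)·0.86^4·0.14^2 = 0.160820
P(X ≤ 4) = 0.200274

0.2003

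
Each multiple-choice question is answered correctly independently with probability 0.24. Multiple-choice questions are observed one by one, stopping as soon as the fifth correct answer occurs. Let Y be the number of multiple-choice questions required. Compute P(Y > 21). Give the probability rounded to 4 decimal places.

Needing more than 21 multiple-choice questions ⇔ fewer than 5 successes in the first 21. With X ~ Binomial(21, 0.24), P(Y > 21) = P(X ≤ 4).
  k=0: C(21,0)·0.24^0·0.76^21 = 0.003141
  k=1: C(21,1)·0.24^1·0.76^20 = 0.020831
  k=2: C(21,2)·0.24^2·0.76^19 = 0.065781
  k=3: C(21,3)·0.24^3·0.76^18 = 0.131562
  k=4: C(21,4)·0.24^4·0.76^17 = 0.186956
P(X ≤ 4) = 0.408271

0.4083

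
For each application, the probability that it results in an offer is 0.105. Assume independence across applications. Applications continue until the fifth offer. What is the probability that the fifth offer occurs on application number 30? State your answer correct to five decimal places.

Y = trial on which the fifth success occurs; negative binomial, r=5, p=0.105.
P(Y=30) = C(29,4) · p^5 · (1−p)^25
= 23751 · 1.2763e-05 · 0.062456 = 0.0189323

0.01893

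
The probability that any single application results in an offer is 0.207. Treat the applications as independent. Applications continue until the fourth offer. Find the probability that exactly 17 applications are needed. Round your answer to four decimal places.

0.0504

Y = trial on which the fourth success occurs; negative binomial, r=4, p=0.207.
P(Y=17) = C(16,3) · p^4 · (1−p)^13
= 560 · 0.001836 · 0.04904 = 0.050422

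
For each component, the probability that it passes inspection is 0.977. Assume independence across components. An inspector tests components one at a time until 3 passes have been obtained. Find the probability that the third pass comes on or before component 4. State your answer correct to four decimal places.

0.9969

Finishing within 4 components ⇔ at least 3 successes in the first 4. With X ~ Binomial(4, 0.977), P(Y ≤ 4) = 1 − P(X ≤ 2).
  k=0: C(4,0)·0.977^0·0.023^4 = 0.000000
  k=1: C(4,1)·0.977^1·0.023^3 = 0.000048
  k=2: C(4,2)·0.977^2·0.023^2 = 0.003030
1 − 0.003078 = 0.996922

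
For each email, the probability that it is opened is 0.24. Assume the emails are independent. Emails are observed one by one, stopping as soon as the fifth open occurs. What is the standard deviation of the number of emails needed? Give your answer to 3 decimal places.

Y = total emails until the fifth success; negative binomial with r=5, p=0.24.
SD(Y) = √[r(1−p)/p²] = √(65.97222) = 8.12233

8.122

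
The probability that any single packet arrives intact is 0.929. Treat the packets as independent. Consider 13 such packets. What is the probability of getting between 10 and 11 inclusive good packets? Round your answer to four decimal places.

0.2239

X ~ Binomial(13, 0.929); P(10 ≤ X ≤ 11) = Σ C(13,k) p^k (1−p)^(13−k) over k:
  k=10: C(13,10)·0.929^10·0.071^3 = 0.049012
  k=11: C(13,11)·0.929^11·0.071^2 = 0.174898
Total = 0.223909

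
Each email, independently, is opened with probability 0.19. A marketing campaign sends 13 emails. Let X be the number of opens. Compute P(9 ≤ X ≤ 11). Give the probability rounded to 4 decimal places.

0.0001

X ~ Binomial(13, 0.19); P(9 ≤ X ≤ 11) = Σ C(13,k) p^k (1−p)^(13−k) over k:
  k=9: C(13,9)·0.19^9·0.81^4 = 0.000099
  k=10: C(13,10)·0.19^10·0.81^3 = 0.000009
  k=11: C(13,11)·0.19^11·0.81^2 = 0.000001
Total = 0.000109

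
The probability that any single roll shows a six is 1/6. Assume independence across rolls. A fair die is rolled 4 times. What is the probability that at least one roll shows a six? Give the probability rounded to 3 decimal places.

0.518

P(at least one) = 1 − P(none) = 1 − (1 − 0.166667)^4
= 1 − 0.48225 = 0.51775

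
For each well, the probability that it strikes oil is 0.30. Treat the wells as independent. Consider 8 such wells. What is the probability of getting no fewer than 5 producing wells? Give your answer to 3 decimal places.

X ~ Binomial(8, 0.30); P(X ≥ 5) = Σ C(8,k) p^k (1−p)^(8−k) over k:
  k=5: C(8,5)·0.30^5·0.70^3 = 0.04668
  k=6: C(8,6)·0.30^6·0.70^2 = 0.01000
  k=7: C(8,7)·0.30^7·0.70^1 = 0.00122
  k=8: C(8,8)·0.30^8·0.70^0 = 0.00007
Total = 0.05797

0.058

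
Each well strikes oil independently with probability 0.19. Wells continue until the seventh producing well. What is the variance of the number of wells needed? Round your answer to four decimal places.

Y = total wells until the seventh success; negative binomial with r=7, p=0.19.
Var(Y) = r(1−p)/p² = 7·0.81 / 0.19² = 157.063712

157.0637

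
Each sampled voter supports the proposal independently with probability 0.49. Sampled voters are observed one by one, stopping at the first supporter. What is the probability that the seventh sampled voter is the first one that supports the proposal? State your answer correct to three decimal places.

0.009

Geometric (trials to first success), p = 0.49.
P(Y = 7) = (1−p)^6 · p = 0.017596 · 0.49 = 0.00862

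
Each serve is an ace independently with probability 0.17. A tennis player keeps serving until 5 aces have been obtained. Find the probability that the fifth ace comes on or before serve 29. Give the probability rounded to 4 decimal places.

Finishing within 29 serves ⇔ at least 5 successes in the first 29. With X ~ Binomial(29, 0.17), P(Y ≤ 29) = 1 − P(X ≤ 4).
  k=0: C(29,0)·0.17^0·0.83^29 = 0.004501
  k=1: C(29,1)·0.17^1·0.83^28 = 0.026732
  k=2: C(29,2)·0.17^2·0.83^27 = 0.076654
  k=3: C(29,3)·0.17^3·0.83^26 = 0.141301
  k=4: C(29,4)·0.17^4·0.83^25 = 0.188118
1 − 0.437305 = 0.562695

0.5627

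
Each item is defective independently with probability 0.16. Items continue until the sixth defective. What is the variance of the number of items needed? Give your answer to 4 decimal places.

196.8750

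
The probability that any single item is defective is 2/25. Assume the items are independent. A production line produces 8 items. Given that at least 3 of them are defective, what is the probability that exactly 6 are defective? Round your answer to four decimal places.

0.0003

X ~ Binomial(8, 0.08). Want P(X=6 | X≥3) = P(X=6) / P(X≥3).
P(X=6) = C(8,6)·0.08^6·0.92^2 = 0.000006
P(X≥3) = 1 − 0.513219 − 0.357022 − 0.108659 = 0.021100
Ratio = 0.000006 / 0.021100 = 0.000294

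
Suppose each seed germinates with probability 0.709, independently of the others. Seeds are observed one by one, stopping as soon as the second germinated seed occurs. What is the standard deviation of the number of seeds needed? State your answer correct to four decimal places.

1.0760

Y = total seeds until the second success; negative binomial with r=2, p=0.709.
SD(Y) = √[r(1−p)/p²] = √(1.157792) = 1.076007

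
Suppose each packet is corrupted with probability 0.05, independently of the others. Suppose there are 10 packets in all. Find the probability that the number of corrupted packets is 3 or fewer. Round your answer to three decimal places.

0.999

X ~ Binomial(10, 0.05); P(X ≤ 3) = Σ C(10,k) p^k (1−p)^(10−k) over k:
  k=0: C(10,0)·0.05^0·0.95^10 = 0.59874
  k=1: C(10,1)·0.05^1·0.95^9 = 0.31512
  k=2: C(10,2)·0.05^2·0.95^8 = 0.07463
  k=3: C(10,3)·0.05^3·0.95^7 = 0.01048
Total = 0.99897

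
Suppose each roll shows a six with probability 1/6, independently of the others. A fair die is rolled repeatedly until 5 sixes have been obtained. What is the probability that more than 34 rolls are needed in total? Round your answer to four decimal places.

0.3094

Needing more than 34 rolls ⇔ fewer than 5 successes in the first 34. With X ~ Binomial(34, 0.166667), P(Y > 34) = P(X ≤ 4).
  k=0: C(34,0)·0.166667^0·0.833333^34 = 0.002032
  k=1: C(34,1)·0.166667^1·0.833333^33 = 0.013815
  k=2: C(34,2)·0.166667^2·0.833333^32 = 0.045589
  k=3: C(34,3)·0.166667^3·0.833333^31 = 0.097257
  k=4: C(34,4)·0.166667^4·0.833333^30 = 0.150748
P(X ≤ 4) = 0.309440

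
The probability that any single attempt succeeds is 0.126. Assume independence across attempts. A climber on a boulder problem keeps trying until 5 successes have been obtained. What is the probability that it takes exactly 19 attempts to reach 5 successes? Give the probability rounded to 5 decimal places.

Y = trial on which the fifth success occurs; negative binomial, r=5, p=0.126.
P(Y=19) = C(18,4) · p^5 · (1−p)^14
= 3060 · 3.1758e-05 · 0.15176 = 0.0147480

0.01475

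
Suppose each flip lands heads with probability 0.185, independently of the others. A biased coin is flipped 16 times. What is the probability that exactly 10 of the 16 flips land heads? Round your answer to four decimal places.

0.0001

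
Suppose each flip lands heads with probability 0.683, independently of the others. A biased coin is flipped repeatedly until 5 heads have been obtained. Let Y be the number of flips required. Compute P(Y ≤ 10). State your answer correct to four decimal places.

Finishing within 10 flips ⇔ at least 5 successes in the first 10. With X ~ Binomial(10, 0.683), P(Y ≤ 10) = 1 − P(X ≤ 4).
  k=0: C(10,0)·0.683^0·0.317^10 = 0.000010
  k=1: C(10,1)·0.683^1·0.317^9 = 0.000221
  k=2: C(10,2)·0.683^2·0.317^8 = 0.002141
  k=3: C(10,3)·0.683^3·0.317^7 = 0.012299
  k=4: C(10,4)·0.683^4·0.317^6 = 0.046372
1 − 0.061042 = 0.938958

0.9390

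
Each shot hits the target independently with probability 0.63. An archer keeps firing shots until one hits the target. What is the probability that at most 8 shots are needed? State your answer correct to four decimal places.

Y = number of shots to the first success; geometric, p = 0.63.
P(Y ≤ 8) = 1 − (1−p)^8 = 1 − 0.000351 = 0.999649

0.9996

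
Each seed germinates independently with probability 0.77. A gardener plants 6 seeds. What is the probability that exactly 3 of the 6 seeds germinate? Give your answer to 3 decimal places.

0.111

X ~ Binomial(n=6, p=0.77).
P(X=3) = C(6,3) · p^3 · (1−p)^3
= 20 · 0.45653 · 0.012167 = 0.11109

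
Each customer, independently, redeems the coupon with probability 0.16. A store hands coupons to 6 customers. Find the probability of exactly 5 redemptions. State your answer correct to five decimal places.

X ~ Binomial(n=6, p=0.16).
P(X=5) = C(6,5) · p^5 · (1−p)^1
= 6 · 0.00010486 · 0.84 = 0.0005285

0.00053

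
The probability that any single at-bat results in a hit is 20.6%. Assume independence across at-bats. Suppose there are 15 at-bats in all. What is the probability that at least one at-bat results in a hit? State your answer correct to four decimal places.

P(at least one) = 1 − P(none) = 1 − (1 − 0.206)^15
= 1 − 0.031427 = 0.968573

0.9686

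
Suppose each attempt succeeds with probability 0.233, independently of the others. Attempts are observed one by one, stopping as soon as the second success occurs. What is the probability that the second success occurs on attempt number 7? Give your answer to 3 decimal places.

0.086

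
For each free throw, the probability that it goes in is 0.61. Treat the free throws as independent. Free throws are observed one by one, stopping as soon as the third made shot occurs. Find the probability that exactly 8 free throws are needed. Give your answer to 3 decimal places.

0.043

Y = trial on which the third success occurs; negative binomial, r=3, p=0.61.
P(Y=8) = C(7,2) · p^3 · (1−p)^5
= 21 · 0.22698 · 0.0090224 = 0.04301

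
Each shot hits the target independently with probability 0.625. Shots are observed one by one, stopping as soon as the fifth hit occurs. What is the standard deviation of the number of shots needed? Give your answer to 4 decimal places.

2.1909

Y = total shots until the fifth success; negative binomial with r=5, p=0.625.
SD(Y) = √[r(1−p)/p²] = √(4.800000) = 2.190890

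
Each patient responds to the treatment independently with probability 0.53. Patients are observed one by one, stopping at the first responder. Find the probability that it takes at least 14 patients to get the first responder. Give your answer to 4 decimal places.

0.0001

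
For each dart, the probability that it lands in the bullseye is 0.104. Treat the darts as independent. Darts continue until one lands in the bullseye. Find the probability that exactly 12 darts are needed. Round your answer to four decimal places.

0.0311

Geometric (trials to first success), p = 0.104.
P(Y = 12) = (1−p)^11 · p = 0.29881 · 0.104 = 0.031076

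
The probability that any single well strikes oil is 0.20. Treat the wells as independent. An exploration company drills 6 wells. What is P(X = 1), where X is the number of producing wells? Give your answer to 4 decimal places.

X ~ Binomial(n=6, p=0.20).
P(X=1) = C(6,1) · p^1 · (1−p)^5
= 6 · 0.2 · 0.32768 = 0.393216

0.3932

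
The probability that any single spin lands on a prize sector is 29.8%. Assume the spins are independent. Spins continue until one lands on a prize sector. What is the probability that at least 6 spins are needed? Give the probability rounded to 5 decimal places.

Y = number of spins to the first success; geometric, p = 0.298.
P(Y > 5) = P(first 5 all fail) = (1−p)^5 = 0.1704848

0.17048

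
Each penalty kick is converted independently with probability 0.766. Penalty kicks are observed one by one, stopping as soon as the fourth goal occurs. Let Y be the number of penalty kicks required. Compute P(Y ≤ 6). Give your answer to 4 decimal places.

Finishing within 6 penalty kicks ⇔ at least 4 successes in the first 6. With X ~ Binomial(6, 0.766), P(Y ≤ 6) = 1 − P(X ≤ 3).
  k=0: C(6,0)·0.766^0·0.234^6 = 0.000164
  k=1: C(6,1)·0.766^1·0.234^5 = 0.003224
  k=2: C(6,2)·0.766^2·0.234^4 = 0.026388
  k=3: C(6,3)·0.766^3·0.234^3 = 0.115176
1 − 0.144953 = 0.855047

0.8550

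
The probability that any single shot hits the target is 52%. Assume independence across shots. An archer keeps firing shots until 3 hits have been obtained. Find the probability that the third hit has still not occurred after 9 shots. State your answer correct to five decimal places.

Needing more than 9 shots ⇔ fewer than 3 successes in the first 9. With X ~ Binomial(9, 0.52), P(Y > 9) = P(X ≤ 2).
  k=0: C(9,0)·0.52^0·0.48^9 = 0.0013526
  k=1: C(9,1)·0.52^1·0.48^8 = 0.0131879
  k=2: C(9,2)·0.52^2·0.48^7 = 0.0571476
P(X ≤ 2) = 0.0716881

0.07169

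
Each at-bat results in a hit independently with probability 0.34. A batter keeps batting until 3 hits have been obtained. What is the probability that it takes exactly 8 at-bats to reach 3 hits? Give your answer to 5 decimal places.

Y = trial on which the third success occurs; negative binomial, r=3, p=0.34.
P(Y=8) = C(7,2) · p^3 · (1−p)^5
= 21 · 0.039304 · 0.12523 = 0.1033655

0.10337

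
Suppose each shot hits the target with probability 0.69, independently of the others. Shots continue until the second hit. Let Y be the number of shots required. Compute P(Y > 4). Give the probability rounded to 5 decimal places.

Needing more than 4 shots ⇔ fewer than 2 successes in the first 4. With X ~ Binomial(4, 0.69), P(Y > 4) = P(X ≤ 1).
  k=0: C(4,0)·0.69^0·0.31^4 = 0.0092352
  k=1: C(4,1)·0.69^1·0.31^3 = 0.0822232
P(X ≤ 1) = 0.0914584

0.09146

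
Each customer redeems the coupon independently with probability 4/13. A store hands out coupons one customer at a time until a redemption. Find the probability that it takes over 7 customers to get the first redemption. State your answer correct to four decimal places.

Y = number of customers to the first success; geometric, p = 0.307692.
P(Y > 7) = P(first 7 all fail) = (1−p)^7 = 0.076224

0.0762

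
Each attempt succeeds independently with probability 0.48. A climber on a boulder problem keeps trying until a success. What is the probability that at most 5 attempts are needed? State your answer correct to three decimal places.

Y = number of attempts to the first success; geometric, p = 0.48.
P(Y ≤ 5) = 1 − (1−p)^5 = 1 − 0.03802 = 0.96198

0.962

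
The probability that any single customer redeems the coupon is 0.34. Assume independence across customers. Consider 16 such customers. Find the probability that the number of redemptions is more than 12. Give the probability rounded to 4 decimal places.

0.0001

X ~ Binomial(16, 0.34); P(X ≥ 13) = Σ C(16,k) p^k (1−p)^(16−k) over k:
  k=13: C(16,13)·0.34^13·0.66^3 = 0.000131
  k=14: C(16,14)·0.34^14·0.66^2 = 0.000014
  k=15: C(16,15)·0.34^15·0.66^1 = 0.000001
  k=16: C(16,16)·0.34^16·0.66^0 = 0.000000
Total = 0.000146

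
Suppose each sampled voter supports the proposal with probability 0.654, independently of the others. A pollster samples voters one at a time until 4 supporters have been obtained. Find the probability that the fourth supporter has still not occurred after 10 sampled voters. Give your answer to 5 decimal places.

Needing more than 10 sampled voters ⇔ fewer than 4 successes in the first 10. With X ~ Binomial(10, 0.654), P(Y > 10) = P(X ≤ 3).
  k=0: C(10,0)·0.654^0·0.346^10 = 0.0000246
  k=1: C(10,1)·0.654^1·0.346^9 = 0.0004648
  k=2: C(10,2)·0.654^2·0.346^8 = 0.0039535
  k=3: C(10,3)·0.654^3·0.346^7 = 0.0199272
P(X ≤ 3) = 0.0243701

0.02437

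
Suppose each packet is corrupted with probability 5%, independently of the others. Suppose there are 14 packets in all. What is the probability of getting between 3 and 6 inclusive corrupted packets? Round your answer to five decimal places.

0.03005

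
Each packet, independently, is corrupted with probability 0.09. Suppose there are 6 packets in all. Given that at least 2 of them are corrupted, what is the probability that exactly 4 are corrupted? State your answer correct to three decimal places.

X ~ Binomial(6, 0.09). Want P(X=4 | X≥2) = P(X=4) / P(X≥2).
P(X=4) = C(6,4)·0.09^4·0.91^2 = 0.00081
P(X≥2) = 1 − 0.56787 − 0.33698 = 0.09515
Ratio = 0.00081 / 0.09515 = 0.00856

0.009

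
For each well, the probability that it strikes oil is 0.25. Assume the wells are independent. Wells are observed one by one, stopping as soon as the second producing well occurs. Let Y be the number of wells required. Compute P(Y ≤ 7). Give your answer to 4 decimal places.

0.5551

Finishing within 7 wells ⇔ at least 2 successes in the first 7. With X ~ Binomial(7, 0.25), P(Y ≤ 7) = 1 − P(X ≤ 1).
  k=0: C(7,0)·0.25^0·0.75^7 = 0.133484
  k=1: C(7,1)·0.25^1·0.75^6 = 0.311462
1 − 0.444946 = 0.555054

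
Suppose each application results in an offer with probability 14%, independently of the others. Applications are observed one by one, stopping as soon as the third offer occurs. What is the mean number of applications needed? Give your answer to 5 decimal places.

Y = total applications until the third success; negative binomial with r=3, p=0.14.
E[Y] = r / p = 3 / 0.14 = 21.4285714

21.42857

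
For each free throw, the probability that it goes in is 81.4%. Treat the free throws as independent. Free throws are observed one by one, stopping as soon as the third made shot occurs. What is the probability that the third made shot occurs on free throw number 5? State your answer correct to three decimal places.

0.112

Y = trial on which the third success occurs; negative binomial, r=3, p=0.814.
P(Y=5) = C(4,2) · p^3 · (1−p)^2
= 6 · 0.53935 · 0.034596 = 0.11196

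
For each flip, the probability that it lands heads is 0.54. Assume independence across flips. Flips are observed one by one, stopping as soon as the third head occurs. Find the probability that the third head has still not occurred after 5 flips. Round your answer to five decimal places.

0.42532

Needing more than 5 flips ⇔ fewer than 3 successes in the first 5. With X ~ Binomial(5, 0.54), P(Y > 5) = P(X ≤ 2).
  k=0: C(5,0)·0.54^0·0.46^5 = 0.0205963
  k=1: C(5,1)·0.54^1·0.46^4 = 0.1208913
  k=2: C(5,2)·0.54^2·0.46^3 = 0.2838318
P(X ≤ 2) = 0.4253194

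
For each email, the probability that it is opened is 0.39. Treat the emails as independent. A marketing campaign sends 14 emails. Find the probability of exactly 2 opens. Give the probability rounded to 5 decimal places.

0.03674

X ~ Binomial(n=14, p=0.39).
P(X=2) = C(14,2) · p^2 · (1−p)^12
= 91 · 0.1521 · 0.0026543 = 0.0367391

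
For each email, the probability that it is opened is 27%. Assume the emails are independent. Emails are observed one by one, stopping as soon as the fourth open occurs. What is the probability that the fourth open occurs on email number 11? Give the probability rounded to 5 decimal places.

Y = trial on which the fourth success occurs; negative binomial, r=4, p=0.27.
P(Y=11) = C(10,3) · p^4 · (1−p)^7
= 120 · 0.0053144 · 0.11047 = 0.0704525

0.07045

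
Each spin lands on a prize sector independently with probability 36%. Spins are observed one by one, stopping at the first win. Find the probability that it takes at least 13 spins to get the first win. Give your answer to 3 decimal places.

Y = number of spins to the first success; geometric, p = 0.36.
P(Y > 12) = P(first 12 all fail) = (1−p)^12 = 0.00472

0.005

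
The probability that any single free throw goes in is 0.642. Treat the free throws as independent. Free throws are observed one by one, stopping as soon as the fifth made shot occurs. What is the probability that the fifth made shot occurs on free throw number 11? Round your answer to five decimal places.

0.04822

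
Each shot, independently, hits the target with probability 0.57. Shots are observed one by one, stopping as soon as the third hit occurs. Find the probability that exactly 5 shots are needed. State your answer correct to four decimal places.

0.2055

Y = trial on which the third success occurs; negative binomial, r=3, p=0.57.
P(Y=5) = C(4,2) · p^3 · (1−p)^2
= 6 · 0.18519 · 0.1849 = 0.205453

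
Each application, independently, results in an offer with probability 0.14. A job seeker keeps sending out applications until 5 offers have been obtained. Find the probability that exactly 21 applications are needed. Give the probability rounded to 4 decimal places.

0.0233

Y = trial on which the fifth success occurs; negative binomial, r=5, p=0.14.
P(Y=21) = C(20,4) · p^5 · (1−p)^16
= 4845 · 5.3782e-05 · 0.089531 = 0.023330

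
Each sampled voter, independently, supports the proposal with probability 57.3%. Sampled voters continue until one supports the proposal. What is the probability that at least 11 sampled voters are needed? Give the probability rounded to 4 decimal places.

0.0002

Y = number of sampled voters to the first success; geometric, p = 0.573.
P(Y > 10) = P(first 10 all fail) = (1−p)^10 = 0.000202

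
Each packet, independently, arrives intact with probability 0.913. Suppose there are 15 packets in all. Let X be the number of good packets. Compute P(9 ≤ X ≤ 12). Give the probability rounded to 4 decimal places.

0.1362

X ~ Binomial(15, 0.913); P(9 ≤ X ≤ 12) = Σ C(15,k) p^k (1−p)^(15−k) over k:
  k=9: C(15,9)·0.913^9·0.087^6 = 0.000957
  k=10: C(15,10)·0.913^10·0.087^5 = 0.006024
  k=11: C(15,11)·0.913^11·0.087^4 = 0.028733
  k=12: C(15,12)·0.913^12·0.087^3 = 0.100512
Total = 0.136226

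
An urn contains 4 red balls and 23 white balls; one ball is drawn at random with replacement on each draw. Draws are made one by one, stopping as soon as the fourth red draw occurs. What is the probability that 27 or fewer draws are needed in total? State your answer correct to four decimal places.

0.5823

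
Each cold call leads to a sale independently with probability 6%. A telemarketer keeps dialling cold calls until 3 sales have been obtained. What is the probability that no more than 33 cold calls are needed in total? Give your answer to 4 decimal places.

Finishing within 33 cold calls ⇔ at least 3 successes in the first 33. With X ~ Binomial(33, 0.06), P(Y ≤ 33) = 1 − P(X ≤ 2).
  k=0: C(33,0)·0.06^0·0.94^33 = 0.129783
  k=1: C(33,1)·0.06^1·0.94^32 = 0.273374
  k=2: C(33,2)·0.06^2·0.94^31 = 0.279190
1 − 0.682347 = 0.317653

0.3177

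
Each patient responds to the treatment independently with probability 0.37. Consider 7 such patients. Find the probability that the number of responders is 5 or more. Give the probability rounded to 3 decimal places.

X ~ Binomial(7, 0.37); P(X ≥ 5) = Σ C(7,k) p^k (1−p)^(7−k) over k:
  k=5: C(7,5)·0.37^5·0.63^2 = 0.05780
  k=6: C(7,6)·0.37^6·0.63^1 = 0.01131
  k=7: C(7,7)·0.37^7·0.63^0 = 0.00095
Total = 0.07006

0.070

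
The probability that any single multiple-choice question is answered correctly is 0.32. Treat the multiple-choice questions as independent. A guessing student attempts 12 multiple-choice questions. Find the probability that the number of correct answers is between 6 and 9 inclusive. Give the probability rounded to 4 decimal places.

0.1517

X ~ Binomial(12, 0.32); P(6 ≤ X ≤ 9) = Σ C(12,k) p^k (1−p)^(12−k) over k:
  k=6: C(12,6)·0.32^6·0.68^6 = 0.098090
  k=7: C(12,7)·0.32^7·0.68^5 = 0.039566
  k=8: C(12,8)·0.32^8·0.68^4 = 0.011637
  k=9: C(12,9)·0.32^9·0.68^3 = 0.002434
Total = 0.151727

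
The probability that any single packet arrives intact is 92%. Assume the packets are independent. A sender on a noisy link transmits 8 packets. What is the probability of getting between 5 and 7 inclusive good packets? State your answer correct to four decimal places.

0.4846

X ~ Binomial(8, 0.92); P(5 ≤ X ≤ 7) = Σ C(8,k) p^k (1−p)^(8−k) over k:
  k=5: C(8,5)·0.92^5·0.08^3 = 0.018897
  k=6: C(8,6)·0.92^6·0.08^2 = 0.108659
  k=7: C(8,7)·0.92^7·0.08^1 = 0.357022
Total = 0.484578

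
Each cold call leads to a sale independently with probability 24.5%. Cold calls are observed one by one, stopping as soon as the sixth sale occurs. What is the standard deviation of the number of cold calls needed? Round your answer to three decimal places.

8.687

Y = total cold calls until the sixth success; negative binomial with r=6, p=0.245.
SD(Y) = √[r(1−p)/p²] = √(75.46855) = 8.68726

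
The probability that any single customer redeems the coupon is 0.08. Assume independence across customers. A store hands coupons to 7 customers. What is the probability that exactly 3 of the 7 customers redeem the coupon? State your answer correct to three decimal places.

X ~ Binomial(n=7, p=0.08).
P(X=3) = C(7,3) · p^3 · (1−p)^4
= 35 · 0.000512 · 0.71639 = 0.01284

0.013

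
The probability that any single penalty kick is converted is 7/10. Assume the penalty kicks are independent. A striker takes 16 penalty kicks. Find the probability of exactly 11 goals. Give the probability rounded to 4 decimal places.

X ~ Binomial(n=16, p=0.70).
P(X=11) = C(16,11) · p^11 · (1−p)^5
= 4368 · 0.019773 · 0.00243 = 0.209878

0.2099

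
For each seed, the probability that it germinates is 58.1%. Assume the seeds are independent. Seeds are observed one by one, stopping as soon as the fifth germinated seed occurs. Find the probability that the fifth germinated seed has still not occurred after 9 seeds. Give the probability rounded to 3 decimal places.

Needing more than 9 seeds ⇔ fewer than 5 successes in the first 9. With X ~ Binomial(9, 0.581), P(Y > 9) = P(X ≤ 4).
  k=0: C(9,0)·0.581^0·0.419^9 = 0.00040
  k=1: C(9,1)·0.581^1·0.419^8 = 0.00497
  k=2: C(9,2)·0.581^2·0.419^7 = 0.02755
  k=3: C(9,3)·0.581^3·0.419^6 = 0.08914
  k=4: C(9,4)·0.581^4·0.419^5 = 0.18542
P(X ≤ 4) = 0.30748

0.307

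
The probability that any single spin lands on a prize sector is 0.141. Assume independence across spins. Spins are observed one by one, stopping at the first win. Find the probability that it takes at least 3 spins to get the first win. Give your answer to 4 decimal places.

0.7379

Y = number of spins to the first success; geometric, p = 0.141.
P(Y > 2) = P(first 2 all fail) = (1−p)^2 = 0.737881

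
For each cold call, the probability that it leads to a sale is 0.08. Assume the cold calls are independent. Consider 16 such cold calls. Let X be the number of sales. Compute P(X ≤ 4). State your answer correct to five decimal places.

X ~ Binomial(16, 0.08); P(X ≤ 4) = Σ C(16,k) p^k (1−p)^(16−k) over k:
  k=0: C(16,0)·0.08^0·0.92^16 = 0.2633936
  k=1: C(16,1)·0.08^1·0.92^15 = 0.3664607
  k=2: C(16,2)·0.08^2·0.92^14 = 0.2389961
  k=3: C(16,3)·0.08^3·0.92^13 = 0.0969839
  k=4: C(16,4)·0.08^4·0.92^12 = 0.0274085
Total = 0.9932428

0.99324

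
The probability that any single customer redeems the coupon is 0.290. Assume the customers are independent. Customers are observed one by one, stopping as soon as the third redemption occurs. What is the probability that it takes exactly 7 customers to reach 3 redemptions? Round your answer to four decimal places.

Y = trial on which the third success occurs; negative binomial, r=3, p=0.29.
P(Y=7) = C(6,2) · p^3 · (1−p)^4
= 15 · 0.024389 · 0.25412 = 0.092965

0.0930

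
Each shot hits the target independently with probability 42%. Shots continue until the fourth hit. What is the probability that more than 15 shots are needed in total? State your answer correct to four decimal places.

Needing more than 15 shots ⇔ fewer than 4 successes in the first 15. With X ~ Binomial(15, 0.42), P(Y > 15) = P(X ≤ 3).
  k=0: C(15,0)·0.42^0·0.58^15 = 0.000283
  k=1: C(15,1)·0.42^1·0.58^14 = 0.003071
  k=2: C(15,2)·0.42^2·0.58^13 = 0.015569
  k=3: C(15,3)·0.42^3·0.58^12 = 0.048853
P(X ≤ 3) = 0.067776

0.0678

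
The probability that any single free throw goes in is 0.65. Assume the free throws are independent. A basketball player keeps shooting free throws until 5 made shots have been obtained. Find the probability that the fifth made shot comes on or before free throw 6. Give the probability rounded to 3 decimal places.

0.319

Finishing within 6 free throws ⇔ at least 5 successes in the first 6. With X ~ Binomial(6, 0.65), P(Y ≤ 6) = 1 − P(X ≤ 4).
  k=0: C(6,0)·0.65^0·0.35^6 = 0.00184
  k=1: C(6,1)·0.65^1·0.35^5 = 0.02048
  k=2: C(6,2)·0.65^2·0.35^4 = 0.09510
  k=3: C(6,3)·0.65^3·0.35^3 = 0.23549
  k=4: C(6,4)·0.65^4·0.35^2 = 0.32801
1 − 0.68092 = 0.31908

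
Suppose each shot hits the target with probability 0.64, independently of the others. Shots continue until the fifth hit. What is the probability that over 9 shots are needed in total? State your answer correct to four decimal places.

Needing more than 9 shots ⇔ fewer than 5 successes in the first 9. With X ~ Binomial(9, 0.64), P(Y > 9) = P(X ≤ 4).
  k=0: C(9,0)·0.64^0·0.36^9 = 0.000102
  k=1: C(9,1)·0.64^1·0.36^8 = 0.001625
  k=2: C(9,2)·0.64^2·0.36^7 = 0.011555
  k=3: C(9,3)·0.64^3·0.36^6 = 0.047933
  k=4: C(9,4)·0.64^4·0.36^5 = 0.127821
P(X ≤ 4) = 0.189036

0.1890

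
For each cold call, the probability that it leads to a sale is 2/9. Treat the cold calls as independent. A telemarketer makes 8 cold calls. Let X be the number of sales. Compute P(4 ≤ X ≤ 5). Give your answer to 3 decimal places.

0.077

X ~ Binomial(8, 0.222222); P(4 ≤ X ≤ 5) = Σ C(8,k) p^k (1−p)^(8−k) over k:
  k=4: C(8,4)·0.222222^4·0.777778^4 = 0.06247
  k=5: C(8,5)·0.222222^5·0.777778^3 = 0.01428
Total = 0.07675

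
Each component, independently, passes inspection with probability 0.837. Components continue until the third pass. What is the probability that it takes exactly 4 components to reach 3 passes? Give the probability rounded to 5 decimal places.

0.28674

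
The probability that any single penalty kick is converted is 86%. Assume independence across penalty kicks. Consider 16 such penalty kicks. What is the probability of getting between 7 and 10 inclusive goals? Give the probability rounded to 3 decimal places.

X ~ Binomial(16, 0.86); P(7 ≤ X ≤ 10) = Σ C(16,k) p^k (1−p)^(16−k) over k:
  k=7: C(16,7)·0.86^7·0.14^9 = 0.00008
  k=8: C(16,8)·0.86^8·0.14^8 = 0.00057
  k=9: C(16,9)·0.86^9·0.14^7 = 0.00310
  k=10: C(16,10)·0.86^10·0.14^6 = 0.01334
Total = 0.01710

0.017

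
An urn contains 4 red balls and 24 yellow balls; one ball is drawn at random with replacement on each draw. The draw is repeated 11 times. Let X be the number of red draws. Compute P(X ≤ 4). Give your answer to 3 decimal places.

0.987

X ~ Binomial(11, 0.142857); P(X ≤ 4) = Σ C(11,k) p^k (1−p)^(11−k) over k:
  k=0: C(11,0)·0.142857^0·0.857143^11 = 0.18348
  k=1: C(11,1)·0.142857^1·0.857143^10 = 0.33638
  k=2: C(11,2)·0.142857^2·0.857143^9 = 0.28031
  k=3: C(11,3)·0.142857^3·0.857143^8 = 0.14016
  k=4: C(11,4)·0.142857^4·0.857143^7 = 0.04672
Total = 0.98705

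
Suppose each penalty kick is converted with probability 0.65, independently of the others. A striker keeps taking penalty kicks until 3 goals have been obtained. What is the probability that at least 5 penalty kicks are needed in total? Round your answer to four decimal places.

0.4370

Needing more than 4 penalty kicks ⇔ fewer than 3 successes in the first 4. With X ~ Binomial(4, 0.65), P(Y > 4) = P(X ≤ 2).
  k=0: C(4,0)·0.65^0·0.35^4 = 0.015006
  k=1: C(4,1)·0.65^1·0.35^3 = 0.111475
  k=2: C(4,2)·0.65^2·0.35^2 = 0.310538
P(X ≤ 2) = 0.437019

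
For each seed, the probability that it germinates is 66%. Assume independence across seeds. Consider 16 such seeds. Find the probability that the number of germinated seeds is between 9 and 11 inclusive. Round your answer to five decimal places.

0.54223

X ~ Binomial(16, 0.66); P(9 ≤ X ≤ 11) = Σ C(16,k) p^k (1−p)^(16−k) over k:
  k=9: C(16,9)·0.66^9·0.34^7 = 0.1427821
  k=10: C(16,10)·0.66^10·0.34^6 = 0.1940157
  k=11: C(16,11)·0.66^11·0.34^5 = 0.2054284
Total = 0.5422263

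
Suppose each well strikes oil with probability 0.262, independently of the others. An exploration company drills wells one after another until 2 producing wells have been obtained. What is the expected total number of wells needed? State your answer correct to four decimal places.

Y = total wells until the second success; negative binomial with r=2, p=0.262.
E[Y] = r / p = 2 / 0.262 = 7.633588

7.6336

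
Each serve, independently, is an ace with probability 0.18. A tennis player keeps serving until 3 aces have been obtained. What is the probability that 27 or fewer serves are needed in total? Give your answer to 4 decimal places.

Finishing within 27 serves ⇔ at least 3 successes in the first 27. With X ~ Binomial(27, 0.18), P(Y ≤ 27) = 1 − P(X ≤ 2).
  k=0: C(27,0)·0.18^0·0.82^27 = 0.004709
  k=1: C(27,1)·0.18^1·0.82^26 = 0.027912
  k=2: C(27,2)·0.18^2·0.82^25 = 0.079652
1 − 0.112274 = 0.887726

0.8877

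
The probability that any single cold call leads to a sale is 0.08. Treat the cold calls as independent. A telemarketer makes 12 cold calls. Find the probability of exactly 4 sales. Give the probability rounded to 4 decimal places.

X ~ Binomial(n=12, p=0.08).
P(X=4) = C(12,4) · p^4 · (1−p)^8
= 495 · 4.096e-05 · 0.51322 = 0.010406

0.0104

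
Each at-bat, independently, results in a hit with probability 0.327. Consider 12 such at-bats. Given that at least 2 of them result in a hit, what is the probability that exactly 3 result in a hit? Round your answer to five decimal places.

X ~ Binomial(12, 0.327). Want P(X=3 | X≥2) = P(X=3) / P(X≥2).
P(X=3) = C(12,3)·0.327^3·0.673^9 = 0.2178720
P(X≥2) = 1 − 0.0086334 − 0.0503379 = 0.9410288
Ratio = 0.2178720 / 0.9410288 = 0.2315254

0.23153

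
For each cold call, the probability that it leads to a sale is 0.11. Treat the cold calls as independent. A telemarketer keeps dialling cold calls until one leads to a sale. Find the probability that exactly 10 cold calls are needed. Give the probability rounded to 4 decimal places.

Geometric (trials to first success), p = 0.11.
P(Y = 10) = (1−p)^9 · p = 0.35036 · 0.11 = 0.038539

0.0385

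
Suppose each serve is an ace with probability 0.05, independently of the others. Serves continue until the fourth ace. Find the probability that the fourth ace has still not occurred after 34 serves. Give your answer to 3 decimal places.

Needing more than 34 serves ⇔ fewer than 4 successes in the first 34. With X ~ Binomial(34, 0.05), P(Y > 34) = P(X ≤ 3).
  k=0: C(34,0)·0.05^0·0.95^34 = 0.17482
  k=1: C(34,1)·0.05^1·0.95^33 = 0.31284
  k=2: C(34,2)·0.05^2·0.95^32 = 0.27168
  k=3: C(34,3)·0.05^3·0.95^31 = 0.15252
P(X ≤ 3) = 0.91187

0.912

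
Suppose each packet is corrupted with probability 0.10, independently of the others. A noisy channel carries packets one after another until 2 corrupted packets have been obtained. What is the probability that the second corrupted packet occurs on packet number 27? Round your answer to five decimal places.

0.01867

Y = trial on which the second success occurs; negative binomial, r=2, p=0.10.
P(Y=27) = C(26,1) · p^2 · (1−p)^25
= 26 · 0.01 · 0.07179 = 0.0186653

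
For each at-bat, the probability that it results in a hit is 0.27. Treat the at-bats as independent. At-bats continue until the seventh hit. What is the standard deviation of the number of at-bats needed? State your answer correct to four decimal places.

Y = total at-bats until the seventh success; negative binomial with r=7, p=0.27.
SD(Y) = √[r(1−p)/p²] = √(70.096022) = 8.372337

8.3723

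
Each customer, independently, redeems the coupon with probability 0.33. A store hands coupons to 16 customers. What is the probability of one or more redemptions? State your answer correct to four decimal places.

P(at least one) = 1 − P(none) = 1 − (1 − 0.33)^16
= 1 − 0.001649 = 0.998351

0.9984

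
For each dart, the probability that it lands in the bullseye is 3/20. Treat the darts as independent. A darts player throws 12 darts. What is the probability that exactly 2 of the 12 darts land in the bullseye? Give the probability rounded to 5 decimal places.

0.29236

X ~ Binomial(n=12, p=0.15).
P(X=2) = C(12,2) · p^2 · (1−p)^10
= 66 · 0.0225 · 0.19687 = 0.2923585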